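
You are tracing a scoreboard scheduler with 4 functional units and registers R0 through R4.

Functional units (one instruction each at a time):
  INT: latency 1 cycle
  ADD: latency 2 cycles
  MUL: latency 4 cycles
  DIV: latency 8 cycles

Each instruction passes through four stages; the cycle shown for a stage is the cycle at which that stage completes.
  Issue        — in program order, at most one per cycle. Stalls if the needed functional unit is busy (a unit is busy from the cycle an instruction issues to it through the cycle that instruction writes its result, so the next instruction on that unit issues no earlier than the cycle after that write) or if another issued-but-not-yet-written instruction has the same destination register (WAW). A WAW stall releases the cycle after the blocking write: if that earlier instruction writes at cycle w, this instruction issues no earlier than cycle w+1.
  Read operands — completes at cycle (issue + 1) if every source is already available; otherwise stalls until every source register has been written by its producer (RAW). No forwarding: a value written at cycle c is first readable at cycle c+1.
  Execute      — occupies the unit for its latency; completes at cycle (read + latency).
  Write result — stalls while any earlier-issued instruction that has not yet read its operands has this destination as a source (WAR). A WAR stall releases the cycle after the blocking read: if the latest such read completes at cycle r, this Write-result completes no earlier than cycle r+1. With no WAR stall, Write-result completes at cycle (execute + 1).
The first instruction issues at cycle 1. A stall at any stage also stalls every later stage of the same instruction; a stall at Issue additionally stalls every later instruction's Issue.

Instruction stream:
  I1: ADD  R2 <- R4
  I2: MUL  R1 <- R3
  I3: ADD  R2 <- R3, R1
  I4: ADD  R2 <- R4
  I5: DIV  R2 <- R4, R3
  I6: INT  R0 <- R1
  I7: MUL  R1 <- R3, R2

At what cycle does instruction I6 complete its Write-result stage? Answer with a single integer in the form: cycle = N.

  I1 | 1 | 2 | 4 | 5
  I2 | 2 | 3 | 7 | 8
  I3 | 6 | 9 | 11 | 12   struct: ADD busy until I1 writes@5 · RAW R1: wait I2 write@8
  I4 | 13 | 14 | 16 | 17   struct: ADD busy until I3 writes@12
  I5 | 18 | 19 | 27 | 28   WAW R2: wait I4 write@17
  I6 | 19 | 20 | 21 | 22
  I7 | 20 | 29 | 33 | 34   RAW R2: wait I5 write@28

cycle = 22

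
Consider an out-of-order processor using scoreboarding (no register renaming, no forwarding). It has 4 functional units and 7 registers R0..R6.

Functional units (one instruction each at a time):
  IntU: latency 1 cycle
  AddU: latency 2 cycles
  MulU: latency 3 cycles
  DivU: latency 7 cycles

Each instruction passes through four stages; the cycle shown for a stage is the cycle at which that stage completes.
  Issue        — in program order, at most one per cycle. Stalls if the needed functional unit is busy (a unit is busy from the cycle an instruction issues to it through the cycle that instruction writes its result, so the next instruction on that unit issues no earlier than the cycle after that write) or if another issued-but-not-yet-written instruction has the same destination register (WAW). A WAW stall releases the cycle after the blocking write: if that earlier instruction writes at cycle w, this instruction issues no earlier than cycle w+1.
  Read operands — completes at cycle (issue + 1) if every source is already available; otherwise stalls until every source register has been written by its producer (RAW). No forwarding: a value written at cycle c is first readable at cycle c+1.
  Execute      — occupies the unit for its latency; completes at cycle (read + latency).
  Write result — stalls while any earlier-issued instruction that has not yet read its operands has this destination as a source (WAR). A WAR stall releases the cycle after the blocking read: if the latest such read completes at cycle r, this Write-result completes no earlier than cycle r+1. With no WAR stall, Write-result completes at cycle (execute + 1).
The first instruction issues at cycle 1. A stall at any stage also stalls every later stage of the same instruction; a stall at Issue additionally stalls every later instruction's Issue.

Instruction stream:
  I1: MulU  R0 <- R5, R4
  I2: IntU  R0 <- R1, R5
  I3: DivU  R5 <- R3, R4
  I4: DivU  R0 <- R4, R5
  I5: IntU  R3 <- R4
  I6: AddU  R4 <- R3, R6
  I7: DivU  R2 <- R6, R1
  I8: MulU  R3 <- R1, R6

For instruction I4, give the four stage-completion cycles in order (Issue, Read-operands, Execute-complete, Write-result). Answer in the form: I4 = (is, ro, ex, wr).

[1] I1 dispatched to MulU
[2] I1 operands ready
[5] I1 complete
[6] R0←I1
[7] I2 dispatched to IntU
[8] I2 operands ready; I3 dispatched to DivU
[9] I2 complete; I3 operands ready
[10] R0←I2
[16] I3 complete
[17] R5←I3
[18] I4 dispatched to DivU
[19] I4 operands ready; I5 dispatched to IntU
[20] I5 operands ready; I6 dispatched to AddU
[21] I5 complete
[22] R3←I5
[23] I6 operands ready
[25] I6 complete
[26] I4 complete; R4←I6
[27] R0←I4
[28] I7 dispatched to DivU
[29] I7 operands ready; I8 dispatched to MulU
[30] I8 operands ready
[33] I8 complete
[34] R3←I8
[36] I7 complete
[37] R2←I7

I4 = (18, 19, 26, 27)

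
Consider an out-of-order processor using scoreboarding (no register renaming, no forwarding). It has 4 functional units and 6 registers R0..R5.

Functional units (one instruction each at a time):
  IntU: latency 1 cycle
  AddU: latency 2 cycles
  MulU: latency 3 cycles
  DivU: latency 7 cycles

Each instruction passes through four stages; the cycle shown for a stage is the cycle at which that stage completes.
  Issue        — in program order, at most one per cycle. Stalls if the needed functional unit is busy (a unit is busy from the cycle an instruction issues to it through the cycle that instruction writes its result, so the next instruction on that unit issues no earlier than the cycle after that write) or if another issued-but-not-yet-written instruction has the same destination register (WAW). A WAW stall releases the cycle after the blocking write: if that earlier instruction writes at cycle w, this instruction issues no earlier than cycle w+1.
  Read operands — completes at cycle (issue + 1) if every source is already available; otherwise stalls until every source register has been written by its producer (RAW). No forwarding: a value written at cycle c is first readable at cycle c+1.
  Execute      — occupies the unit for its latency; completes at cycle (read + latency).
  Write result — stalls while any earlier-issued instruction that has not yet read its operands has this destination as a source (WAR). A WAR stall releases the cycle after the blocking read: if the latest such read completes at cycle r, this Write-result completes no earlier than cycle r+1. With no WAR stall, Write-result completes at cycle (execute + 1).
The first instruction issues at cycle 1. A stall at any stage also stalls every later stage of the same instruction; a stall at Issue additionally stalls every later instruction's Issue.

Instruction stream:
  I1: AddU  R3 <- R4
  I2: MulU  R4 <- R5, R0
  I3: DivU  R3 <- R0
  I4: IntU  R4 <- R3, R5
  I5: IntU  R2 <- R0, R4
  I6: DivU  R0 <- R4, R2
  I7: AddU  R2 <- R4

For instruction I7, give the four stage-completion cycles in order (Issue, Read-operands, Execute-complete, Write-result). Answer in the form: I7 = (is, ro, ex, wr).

cycle 1: I1 dispatched to AddU
cycle 2: I1 operands ready | I2 dispatched to MulU
cycle 3: I2 operands ready
cycle 4: I1 complete
cycle 5: R3←I1
cycle 6: I2 complete | I3 dispatched to DivU
cycle 7: R4←I2 | I3 operands ready
cycle 8: I4 dispatched to IntU
cycle 14: I3 complete
cycle 15: R3←I3
cycle 16: I4 operands ready
cycle 17: I4 complete
cycle 18: R4←I4
cycle 19: I5 dispatched to IntU
cycle 20: I5 operands ready | I6 dispatched to DivU
cycle 21: I5 complete
cycle 22: R2←I5
cycle 23: I6 operands ready | I7 dispatched to AddU
cycle 24: I7 operands ready
cycle 26: I7 complete
cycle 27: R2←I7
cycle 30: I6 complete
cycle 31: R0←I6

I7 = (23, 24, 26, 27)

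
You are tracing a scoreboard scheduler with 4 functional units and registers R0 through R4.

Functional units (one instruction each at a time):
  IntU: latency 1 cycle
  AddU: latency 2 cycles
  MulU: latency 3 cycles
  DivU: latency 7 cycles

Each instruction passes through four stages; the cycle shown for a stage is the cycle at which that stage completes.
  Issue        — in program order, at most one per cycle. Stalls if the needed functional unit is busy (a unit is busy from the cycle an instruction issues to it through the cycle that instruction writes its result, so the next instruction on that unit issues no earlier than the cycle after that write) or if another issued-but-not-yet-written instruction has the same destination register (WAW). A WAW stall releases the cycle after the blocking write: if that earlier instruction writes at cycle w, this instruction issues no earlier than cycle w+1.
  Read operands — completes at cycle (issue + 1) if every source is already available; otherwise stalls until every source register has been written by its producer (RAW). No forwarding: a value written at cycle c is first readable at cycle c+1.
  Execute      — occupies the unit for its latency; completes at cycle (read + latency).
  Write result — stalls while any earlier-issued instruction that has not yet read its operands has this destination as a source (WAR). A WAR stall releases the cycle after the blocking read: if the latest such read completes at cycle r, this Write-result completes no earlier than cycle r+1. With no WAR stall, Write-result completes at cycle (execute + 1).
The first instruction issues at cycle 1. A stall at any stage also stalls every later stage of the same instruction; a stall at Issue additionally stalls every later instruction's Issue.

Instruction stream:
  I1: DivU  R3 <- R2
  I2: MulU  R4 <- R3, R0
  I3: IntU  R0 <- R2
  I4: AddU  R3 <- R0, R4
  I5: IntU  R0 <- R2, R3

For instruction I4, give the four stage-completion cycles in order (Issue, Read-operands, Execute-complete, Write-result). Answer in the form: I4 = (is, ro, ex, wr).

I1: IS=1 RO=2 EX=9 WR=10
I2: IS=2 RO=11 EX=14 WR=15  [RAW R3: wait I1 write@10]
I3: IS=3 RO=4 EX=5 WR=12  [WAR R0: wait I2 read@11]
I4: IS=11 RO=16 EX=18 WR=19  [WAW R3: wait I1 write@10; RAW R4: wait I2 write@15]
I5: IS=13 RO=20 EX=21 WR=22  [struct: IntU busy until I3 writes@12; RAW R3: wait I4 write@19]

I4 = (11, 16, 18, 19)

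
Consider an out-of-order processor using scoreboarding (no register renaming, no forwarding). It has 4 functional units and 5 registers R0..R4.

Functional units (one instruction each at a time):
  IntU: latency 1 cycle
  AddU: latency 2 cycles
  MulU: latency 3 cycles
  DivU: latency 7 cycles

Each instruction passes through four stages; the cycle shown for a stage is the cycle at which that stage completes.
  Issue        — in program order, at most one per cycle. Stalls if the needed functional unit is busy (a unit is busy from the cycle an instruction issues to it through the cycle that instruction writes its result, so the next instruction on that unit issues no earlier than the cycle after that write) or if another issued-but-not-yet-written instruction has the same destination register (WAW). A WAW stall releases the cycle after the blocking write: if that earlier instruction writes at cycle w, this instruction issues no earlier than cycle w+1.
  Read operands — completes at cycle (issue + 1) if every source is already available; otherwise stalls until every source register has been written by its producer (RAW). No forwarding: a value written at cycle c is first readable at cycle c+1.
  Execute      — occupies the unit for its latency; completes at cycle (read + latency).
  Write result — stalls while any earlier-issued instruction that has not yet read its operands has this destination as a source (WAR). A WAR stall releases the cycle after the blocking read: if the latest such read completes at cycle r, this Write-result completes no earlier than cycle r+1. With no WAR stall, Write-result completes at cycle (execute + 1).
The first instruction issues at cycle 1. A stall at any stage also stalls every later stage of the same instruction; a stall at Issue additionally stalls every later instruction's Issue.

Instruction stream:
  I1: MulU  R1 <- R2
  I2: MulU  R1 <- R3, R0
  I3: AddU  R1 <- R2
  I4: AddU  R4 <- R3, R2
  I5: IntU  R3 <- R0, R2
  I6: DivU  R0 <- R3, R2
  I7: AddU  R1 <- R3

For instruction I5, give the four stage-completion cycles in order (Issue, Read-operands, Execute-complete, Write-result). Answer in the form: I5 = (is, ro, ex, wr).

I5 = (19, 20, 21, 22)

[1] issue I1 (MulU)
[2] I1 read-ops
[5] I1 finished on MulU
[6] I1→R1
[7] issue I2 (MulU)
[8] I2 read-ops
[11] I2 finished on MulU
[12] I2→R1
[13] issue I3 (AddU)
[14] I3 read-ops
[16] I3 finished on AddU
[17] I3→R1
[18] issue I4 (AddU)
[19] I4 read-ops · issue I5 (IntU)
[20] I5 read-ops · issue I6 (DivU)
[21] I4 finished on AddU · I5 finished on IntU
[22] I4→R4 · I5→R3
[23] I6 read-ops · issue I7 (AddU)
[24] I7 read-ops
[26] I7 finished on AddU
[27] I7→R1
[30] I6 finished on DivU
[31] I6→R0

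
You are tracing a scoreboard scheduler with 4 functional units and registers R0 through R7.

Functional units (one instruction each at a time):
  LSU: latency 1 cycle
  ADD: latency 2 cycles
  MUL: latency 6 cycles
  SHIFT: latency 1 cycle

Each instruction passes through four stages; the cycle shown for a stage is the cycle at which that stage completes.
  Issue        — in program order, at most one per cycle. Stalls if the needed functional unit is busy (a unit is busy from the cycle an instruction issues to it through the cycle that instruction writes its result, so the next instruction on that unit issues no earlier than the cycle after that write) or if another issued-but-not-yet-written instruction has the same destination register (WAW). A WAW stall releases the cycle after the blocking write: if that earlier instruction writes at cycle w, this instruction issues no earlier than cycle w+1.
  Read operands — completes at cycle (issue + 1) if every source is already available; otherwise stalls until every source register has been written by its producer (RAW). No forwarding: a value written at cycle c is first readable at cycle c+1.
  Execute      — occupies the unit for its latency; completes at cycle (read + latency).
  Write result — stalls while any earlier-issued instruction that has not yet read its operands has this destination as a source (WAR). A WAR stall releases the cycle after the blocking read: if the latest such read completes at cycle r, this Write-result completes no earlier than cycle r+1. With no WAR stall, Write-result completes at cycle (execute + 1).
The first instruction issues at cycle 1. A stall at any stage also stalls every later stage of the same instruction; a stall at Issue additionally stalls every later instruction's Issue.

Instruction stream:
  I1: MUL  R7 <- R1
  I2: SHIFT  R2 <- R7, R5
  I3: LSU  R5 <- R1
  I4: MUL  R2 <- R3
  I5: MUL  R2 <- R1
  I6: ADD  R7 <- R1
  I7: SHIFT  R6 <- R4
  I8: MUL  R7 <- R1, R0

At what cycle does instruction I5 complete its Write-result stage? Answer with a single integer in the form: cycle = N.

cycle = 30

[1] issue I1 (MUL)
[2] I1 read-ops, issue I2 (SHIFT)
[3] issue I3 (LSU)
[4] I3 read-ops
[5] I3 finished on LSU
[8] I1 finished on MUL
[9] I1→R7
[10] I2 read-ops
[11] I2 finished on SHIFT, I3→R5
[12] I2→R2
[13] issue I4 (MUL)
[14] I4 read-ops
[20] I4 finished on MUL
[21] I4→R2
[22] issue I5 (MUL)
[23] I5 read-ops, issue I6 (ADD)
[24] I6 read-ops, issue I7 (SHIFT)
[25] I7 read-ops
[26] I6 finished on ADD, I7 finished on SHIFT
[27] I6→R7, I7→R6
[29] I5 finished on MUL
[30] I5→R2
[31] issue I8 (MUL)
[32] I8 read-ops
[38] I8 finished on MUL
[39] I8→R7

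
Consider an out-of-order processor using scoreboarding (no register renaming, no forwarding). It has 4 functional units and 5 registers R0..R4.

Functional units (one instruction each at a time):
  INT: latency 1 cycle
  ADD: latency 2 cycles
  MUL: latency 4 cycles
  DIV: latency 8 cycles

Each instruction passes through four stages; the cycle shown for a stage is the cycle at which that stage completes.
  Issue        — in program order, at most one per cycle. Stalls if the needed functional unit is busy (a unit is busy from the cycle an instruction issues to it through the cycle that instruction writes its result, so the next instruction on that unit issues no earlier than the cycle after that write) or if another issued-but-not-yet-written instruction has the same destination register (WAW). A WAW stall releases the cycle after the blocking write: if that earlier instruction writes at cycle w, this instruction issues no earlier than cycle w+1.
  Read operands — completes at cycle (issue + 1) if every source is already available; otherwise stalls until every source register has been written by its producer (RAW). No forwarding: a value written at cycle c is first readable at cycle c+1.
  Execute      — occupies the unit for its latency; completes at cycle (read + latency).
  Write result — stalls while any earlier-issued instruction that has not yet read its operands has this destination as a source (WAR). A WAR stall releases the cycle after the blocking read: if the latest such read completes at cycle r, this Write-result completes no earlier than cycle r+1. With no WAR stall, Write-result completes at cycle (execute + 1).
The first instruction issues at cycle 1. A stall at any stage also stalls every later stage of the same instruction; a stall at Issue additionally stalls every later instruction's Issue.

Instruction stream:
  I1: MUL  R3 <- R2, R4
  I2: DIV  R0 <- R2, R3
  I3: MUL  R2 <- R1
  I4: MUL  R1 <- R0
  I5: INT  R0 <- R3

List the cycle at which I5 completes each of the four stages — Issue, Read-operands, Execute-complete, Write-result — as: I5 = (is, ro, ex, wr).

cycle 1: I1 dispatched to MUL
cycle 2: I1 operands ready, I2 dispatched to DIV
cycle 6: I1 complete
cycle 7: R3←I1
cycle 8: I2 operands ready, I3 dispatched to MUL
cycle 9: I3 operands ready
cycle 13: I3 complete
cycle 14: R2←I3
cycle 15: I4 dispatched to MUL
cycle 16: I2 complete
cycle 17: R0←I2
cycle 18: I4 operands ready, I5 dispatched to INT
cycle 19: I5 operands ready
cycle 20: I5 complete
cycle 21: R0←I5
cycle 22: I4 complete
cycle 23: R1←I4

I5 = (18, 19, 20, 21)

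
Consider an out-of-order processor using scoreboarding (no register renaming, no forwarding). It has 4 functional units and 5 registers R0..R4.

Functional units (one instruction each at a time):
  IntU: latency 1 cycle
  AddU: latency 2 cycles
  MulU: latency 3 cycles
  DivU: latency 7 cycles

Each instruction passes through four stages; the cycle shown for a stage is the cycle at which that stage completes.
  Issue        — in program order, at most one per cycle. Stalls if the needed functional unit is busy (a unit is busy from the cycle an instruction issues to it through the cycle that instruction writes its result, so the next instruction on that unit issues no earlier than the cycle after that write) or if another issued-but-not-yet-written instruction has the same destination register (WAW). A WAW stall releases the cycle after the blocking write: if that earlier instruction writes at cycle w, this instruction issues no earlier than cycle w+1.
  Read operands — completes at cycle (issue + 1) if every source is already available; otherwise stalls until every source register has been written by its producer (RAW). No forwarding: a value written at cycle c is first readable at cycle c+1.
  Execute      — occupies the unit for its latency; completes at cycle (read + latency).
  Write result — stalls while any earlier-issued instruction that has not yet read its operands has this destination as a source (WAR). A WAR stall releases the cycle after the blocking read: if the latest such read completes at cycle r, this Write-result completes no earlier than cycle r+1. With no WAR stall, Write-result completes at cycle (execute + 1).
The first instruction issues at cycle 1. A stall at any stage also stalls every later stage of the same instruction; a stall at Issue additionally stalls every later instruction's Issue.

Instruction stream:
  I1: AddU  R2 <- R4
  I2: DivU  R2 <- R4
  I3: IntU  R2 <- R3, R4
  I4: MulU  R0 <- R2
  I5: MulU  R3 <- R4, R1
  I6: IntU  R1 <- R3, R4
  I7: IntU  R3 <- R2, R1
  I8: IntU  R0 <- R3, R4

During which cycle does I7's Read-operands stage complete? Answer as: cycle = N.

[I1] 1/2/4/5
[I2] 6/7/14/15  (WAW R2: wait I1 write@5)
[I3] 16/17/18/19  (WAW R2: wait I2 write@15)
[I4] 17/20/23/24  (RAW R2: wait I3 write@19)
[I5] 25/26/29/30  (struct: MulU busy until I4 writes@24)
[I6] 26/31/32/33  (RAW R3: wait I5 write@30)
[I7] 34/35/36/37  (struct: IntU busy until I6 writes@33)
[I8] 38/39/40/41  (struct: IntU busy until I7 writes@37)

cycle = 35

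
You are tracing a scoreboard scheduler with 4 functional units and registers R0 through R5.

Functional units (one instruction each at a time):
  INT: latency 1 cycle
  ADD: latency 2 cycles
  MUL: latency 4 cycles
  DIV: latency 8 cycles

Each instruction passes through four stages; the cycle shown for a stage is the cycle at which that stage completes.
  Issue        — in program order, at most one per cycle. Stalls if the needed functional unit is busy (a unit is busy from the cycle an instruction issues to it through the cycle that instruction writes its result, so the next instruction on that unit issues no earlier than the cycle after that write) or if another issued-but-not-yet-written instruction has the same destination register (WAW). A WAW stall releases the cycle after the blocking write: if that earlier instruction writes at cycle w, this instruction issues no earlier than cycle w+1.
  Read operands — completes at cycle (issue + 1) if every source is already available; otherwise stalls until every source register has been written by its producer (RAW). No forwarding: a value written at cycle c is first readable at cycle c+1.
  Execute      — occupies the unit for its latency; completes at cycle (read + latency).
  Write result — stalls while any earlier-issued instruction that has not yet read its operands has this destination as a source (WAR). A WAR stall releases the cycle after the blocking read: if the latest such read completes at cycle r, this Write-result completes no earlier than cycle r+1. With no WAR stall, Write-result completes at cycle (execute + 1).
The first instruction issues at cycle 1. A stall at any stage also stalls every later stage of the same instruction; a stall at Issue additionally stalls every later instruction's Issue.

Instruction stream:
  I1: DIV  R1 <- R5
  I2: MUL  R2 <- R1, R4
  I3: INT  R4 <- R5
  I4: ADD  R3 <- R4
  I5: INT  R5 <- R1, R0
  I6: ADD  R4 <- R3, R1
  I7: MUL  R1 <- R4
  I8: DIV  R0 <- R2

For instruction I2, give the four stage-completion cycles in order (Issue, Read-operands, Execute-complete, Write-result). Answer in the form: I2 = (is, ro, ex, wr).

I1: IS=1 RO=2 EX=10 WR=11
I2: IS=2 RO=12 EX=16 WR=17  [RAW R1: wait I1 write@11]
I3: IS=3 RO=4 EX=5 WR=13  [WAR R4: wait I2 read@12]
I4: IS=4 RO=14 EX=16 WR=17  [RAW R4: wait I3 write@13]
I5: IS=14 RO=15 EX=16 WR=17  [struct: INT busy until I3 writes@13]
I6: IS=18 RO=19 EX=21 WR=22  [struct: ADD busy until I4 writes@17]
I7: IS=19 RO=23 EX=27 WR=28  [RAW R4: wait I6 write@22]
I8: IS=20 RO=21 EX=29 WR=30

I2 = (2, 12, 16, 17)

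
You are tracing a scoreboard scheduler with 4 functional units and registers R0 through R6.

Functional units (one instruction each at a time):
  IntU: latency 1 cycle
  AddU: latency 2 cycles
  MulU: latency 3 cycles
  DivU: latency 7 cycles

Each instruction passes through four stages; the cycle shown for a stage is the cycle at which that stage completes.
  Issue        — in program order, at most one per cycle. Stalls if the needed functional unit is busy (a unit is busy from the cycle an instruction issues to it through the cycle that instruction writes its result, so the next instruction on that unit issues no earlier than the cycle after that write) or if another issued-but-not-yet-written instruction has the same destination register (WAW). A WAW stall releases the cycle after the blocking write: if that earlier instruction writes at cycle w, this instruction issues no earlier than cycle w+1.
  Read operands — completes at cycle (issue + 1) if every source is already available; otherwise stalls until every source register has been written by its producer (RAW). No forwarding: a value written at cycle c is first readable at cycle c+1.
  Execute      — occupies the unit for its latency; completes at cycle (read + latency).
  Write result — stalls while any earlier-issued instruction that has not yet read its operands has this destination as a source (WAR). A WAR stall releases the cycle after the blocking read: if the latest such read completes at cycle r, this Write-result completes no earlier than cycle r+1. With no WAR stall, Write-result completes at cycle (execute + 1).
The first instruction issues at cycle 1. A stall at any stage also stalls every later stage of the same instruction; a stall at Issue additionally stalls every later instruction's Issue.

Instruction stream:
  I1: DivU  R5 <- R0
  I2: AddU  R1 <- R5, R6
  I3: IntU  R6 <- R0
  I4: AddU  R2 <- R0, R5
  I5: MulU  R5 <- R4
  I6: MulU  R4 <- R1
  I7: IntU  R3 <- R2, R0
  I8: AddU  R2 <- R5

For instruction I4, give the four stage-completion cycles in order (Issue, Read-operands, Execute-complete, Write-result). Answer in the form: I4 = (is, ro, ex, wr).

I4 = (15, 16, 18, 19)

I1 -> (1, 2, 9, 10)
I2 -> (2, 11, 13, 14)  // RAW R5: wait I1 write@10
I3 -> (3, 4, 5, 12)  // WAR R6: wait I2 read@11
I4 -> (15, 16, 18, 19)  // struct: AddU busy until I2 writes@14
I5 -> (16, 17, 20, 21)
I6 -> (22, 23, 26, 27)  // struct: MulU busy until I5 writes@21
I7 -> (23, 24, 25, 26)
I8 -> (24, 25, 27, 28)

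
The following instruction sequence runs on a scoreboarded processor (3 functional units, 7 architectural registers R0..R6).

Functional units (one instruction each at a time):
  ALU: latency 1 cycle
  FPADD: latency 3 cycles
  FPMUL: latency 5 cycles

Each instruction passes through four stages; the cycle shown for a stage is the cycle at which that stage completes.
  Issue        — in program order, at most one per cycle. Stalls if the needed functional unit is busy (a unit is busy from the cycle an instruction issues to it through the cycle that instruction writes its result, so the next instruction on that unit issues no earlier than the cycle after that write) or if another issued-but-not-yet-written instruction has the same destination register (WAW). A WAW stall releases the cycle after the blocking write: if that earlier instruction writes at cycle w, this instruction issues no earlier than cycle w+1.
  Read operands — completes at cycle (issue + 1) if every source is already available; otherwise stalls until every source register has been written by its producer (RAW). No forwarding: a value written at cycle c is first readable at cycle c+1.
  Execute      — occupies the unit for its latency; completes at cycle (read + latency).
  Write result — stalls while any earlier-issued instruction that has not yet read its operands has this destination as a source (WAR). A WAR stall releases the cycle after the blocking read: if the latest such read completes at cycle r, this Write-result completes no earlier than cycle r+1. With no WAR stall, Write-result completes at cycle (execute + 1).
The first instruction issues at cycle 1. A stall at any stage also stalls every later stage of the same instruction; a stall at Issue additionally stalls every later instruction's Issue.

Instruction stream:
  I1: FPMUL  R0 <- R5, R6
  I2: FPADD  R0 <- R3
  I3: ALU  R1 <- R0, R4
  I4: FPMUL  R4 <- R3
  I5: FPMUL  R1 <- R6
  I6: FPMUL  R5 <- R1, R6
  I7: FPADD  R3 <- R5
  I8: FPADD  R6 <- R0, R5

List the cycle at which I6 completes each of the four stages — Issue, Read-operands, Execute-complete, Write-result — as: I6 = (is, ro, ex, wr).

I6 = (27, 28, 33, 34)

I1  is:1  ro:2  ex:7  wr:8
I2  is:9  ro:10  ex:13  wr:14  — WAW R0: wait I1 write@8
I3  is:10  ro:15  ex:16  wr:17  — RAW R0: wait I2 write@14
I4  is:11  ro:12  ex:17  wr:18
I5  is:19  ro:20  ex:25  wr:26  — struct: FPMUL busy until I4 writes@18
I6  is:27  ro:28  ex:33  wr:34  — struct: FPMUL busy until I5 writes@26
I7  is:28  ro:35  ex:38  wr:39  — RAW R5: wait I6 write@34
I8  is:40  ro:41  ex:44  wr:45  — struct: FPADD busy until I7 writes@39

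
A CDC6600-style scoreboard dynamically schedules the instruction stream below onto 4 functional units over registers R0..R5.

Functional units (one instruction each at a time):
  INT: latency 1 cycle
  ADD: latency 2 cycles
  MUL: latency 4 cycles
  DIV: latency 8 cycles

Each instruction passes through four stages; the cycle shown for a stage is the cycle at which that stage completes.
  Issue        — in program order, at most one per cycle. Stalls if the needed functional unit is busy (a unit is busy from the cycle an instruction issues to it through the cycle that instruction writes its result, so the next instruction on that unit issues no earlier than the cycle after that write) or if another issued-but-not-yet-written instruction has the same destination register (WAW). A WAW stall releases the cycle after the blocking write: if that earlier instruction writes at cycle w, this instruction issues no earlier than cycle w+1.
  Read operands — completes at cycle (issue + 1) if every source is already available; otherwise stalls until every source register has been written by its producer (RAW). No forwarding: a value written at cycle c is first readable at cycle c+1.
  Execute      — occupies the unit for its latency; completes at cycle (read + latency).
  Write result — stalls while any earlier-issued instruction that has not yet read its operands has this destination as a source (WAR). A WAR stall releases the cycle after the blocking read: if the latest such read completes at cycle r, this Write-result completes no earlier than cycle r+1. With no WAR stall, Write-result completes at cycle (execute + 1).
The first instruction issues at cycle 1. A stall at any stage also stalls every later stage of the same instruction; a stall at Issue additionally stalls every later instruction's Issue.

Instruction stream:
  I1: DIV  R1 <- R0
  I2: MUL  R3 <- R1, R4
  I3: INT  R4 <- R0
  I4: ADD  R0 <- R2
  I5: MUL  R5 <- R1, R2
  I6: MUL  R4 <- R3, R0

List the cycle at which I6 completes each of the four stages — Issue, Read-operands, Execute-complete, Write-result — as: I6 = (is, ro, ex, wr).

I6 = (25, 26, 30, 31)

cycle 1: I1→DIV
cycle 2: I1 RO; I2→MUL
cycle 3: I3→INT
cycle 4: I3 RO; I4→ADD
cycle 5: I3 EX; I4 RO
cycle 7: I4 EX
cycle 8: I4 WR R0
cycle 10: I1 EX
cycle 11: I1 WR R1
cycle 12: I2 RO
cycle 13: I3 WR R4
cycle 16: I2 EX
cycle 17: I2 WR R3
cycle 18: I5→MUL
cycle 19: I5 RO
cycle 23: I5 EX
cycle 24: I5 WR R5
cycle 25: I6→MUL
cycle 26: I6 RO
cycle 30: I6 EX
cycle 31: I6 WR R4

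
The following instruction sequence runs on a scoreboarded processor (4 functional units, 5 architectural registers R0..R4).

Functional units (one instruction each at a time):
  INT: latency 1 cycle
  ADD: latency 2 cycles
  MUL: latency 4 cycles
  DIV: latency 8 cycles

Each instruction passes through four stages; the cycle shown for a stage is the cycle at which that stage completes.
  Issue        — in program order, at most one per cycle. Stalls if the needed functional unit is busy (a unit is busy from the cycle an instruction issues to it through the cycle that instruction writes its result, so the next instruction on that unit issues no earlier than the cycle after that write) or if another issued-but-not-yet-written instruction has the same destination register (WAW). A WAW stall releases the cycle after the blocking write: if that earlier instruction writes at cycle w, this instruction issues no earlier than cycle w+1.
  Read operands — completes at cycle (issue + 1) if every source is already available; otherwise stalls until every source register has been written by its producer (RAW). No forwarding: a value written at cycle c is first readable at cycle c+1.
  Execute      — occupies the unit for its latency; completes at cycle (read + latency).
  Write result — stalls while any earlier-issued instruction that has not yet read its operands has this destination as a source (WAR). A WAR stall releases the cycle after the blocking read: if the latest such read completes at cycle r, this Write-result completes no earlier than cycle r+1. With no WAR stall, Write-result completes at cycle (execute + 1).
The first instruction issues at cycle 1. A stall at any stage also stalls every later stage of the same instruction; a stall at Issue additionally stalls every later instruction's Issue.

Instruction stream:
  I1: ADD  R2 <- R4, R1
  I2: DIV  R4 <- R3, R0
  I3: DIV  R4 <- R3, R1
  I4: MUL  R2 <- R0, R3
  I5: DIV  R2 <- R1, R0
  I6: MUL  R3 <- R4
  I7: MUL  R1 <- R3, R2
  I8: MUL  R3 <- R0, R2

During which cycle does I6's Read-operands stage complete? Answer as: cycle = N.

cycle = 26

I1: IS=1 RO=2 EX=4 WR=5
I2: IS=2 RO=3 EX=11 WR=12
I3: IS=13 RO=14 EX=22 WR=23  [struct: DIV busy until I2 writes@12]
I4: IS=14 RO=15 EX=19 WR=20
I5: IS=24 RO=25 EX=33 WR=34  [struct: DIV busy until I3 writes@23]
I6: IS=25 RO=26 EX=30 WR=31
I7: IS=32 RO=35 EX=39 WR=40  [struct: MUL busy until I6 writes@31; RAW R2: wait I5 write@34]
I8: IS=41 RO=42 EX=46 WR=47  [struct: MUL busy until I7 writes@40]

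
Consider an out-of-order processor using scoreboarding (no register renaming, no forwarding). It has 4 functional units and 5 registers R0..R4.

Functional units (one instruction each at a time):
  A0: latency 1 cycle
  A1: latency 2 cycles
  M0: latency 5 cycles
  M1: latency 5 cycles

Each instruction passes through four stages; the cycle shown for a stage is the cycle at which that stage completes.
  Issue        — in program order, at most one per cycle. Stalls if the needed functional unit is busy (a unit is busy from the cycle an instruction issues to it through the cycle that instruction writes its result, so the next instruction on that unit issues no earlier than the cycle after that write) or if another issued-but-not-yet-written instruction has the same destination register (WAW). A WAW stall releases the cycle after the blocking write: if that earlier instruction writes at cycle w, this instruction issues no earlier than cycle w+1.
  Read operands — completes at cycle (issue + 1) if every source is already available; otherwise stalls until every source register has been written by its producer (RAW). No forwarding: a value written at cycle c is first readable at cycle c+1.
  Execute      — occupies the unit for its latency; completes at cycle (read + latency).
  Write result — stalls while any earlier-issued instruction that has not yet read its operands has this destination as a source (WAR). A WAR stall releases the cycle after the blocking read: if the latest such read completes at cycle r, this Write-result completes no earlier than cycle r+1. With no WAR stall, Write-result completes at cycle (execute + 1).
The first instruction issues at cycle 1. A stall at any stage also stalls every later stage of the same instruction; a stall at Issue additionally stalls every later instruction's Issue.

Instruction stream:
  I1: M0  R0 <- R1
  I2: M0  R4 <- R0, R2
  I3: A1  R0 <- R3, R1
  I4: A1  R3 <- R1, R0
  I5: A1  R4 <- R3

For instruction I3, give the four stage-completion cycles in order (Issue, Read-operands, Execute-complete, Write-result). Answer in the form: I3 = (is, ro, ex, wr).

I3 = (10, 11, 13, 14)

t=1  I1→M0
t=2  I1 RO
t=7  I1 EX
t=8  I1 WR R0
t=9  I2→M0
t=10  I2 RO · I3→A1
t=11  I3 RO
t=13  I3 EX
t=14  I3 WR R0
t=15  I2 EX · I4→A1
t=16  I2 WR R4 · I4 RO
t=18  I4 EX
t=19  I4 WR R3
t=20  I5→A1
t=21  I5 RO
t=23  I5 EX
t=24  I5 WR R4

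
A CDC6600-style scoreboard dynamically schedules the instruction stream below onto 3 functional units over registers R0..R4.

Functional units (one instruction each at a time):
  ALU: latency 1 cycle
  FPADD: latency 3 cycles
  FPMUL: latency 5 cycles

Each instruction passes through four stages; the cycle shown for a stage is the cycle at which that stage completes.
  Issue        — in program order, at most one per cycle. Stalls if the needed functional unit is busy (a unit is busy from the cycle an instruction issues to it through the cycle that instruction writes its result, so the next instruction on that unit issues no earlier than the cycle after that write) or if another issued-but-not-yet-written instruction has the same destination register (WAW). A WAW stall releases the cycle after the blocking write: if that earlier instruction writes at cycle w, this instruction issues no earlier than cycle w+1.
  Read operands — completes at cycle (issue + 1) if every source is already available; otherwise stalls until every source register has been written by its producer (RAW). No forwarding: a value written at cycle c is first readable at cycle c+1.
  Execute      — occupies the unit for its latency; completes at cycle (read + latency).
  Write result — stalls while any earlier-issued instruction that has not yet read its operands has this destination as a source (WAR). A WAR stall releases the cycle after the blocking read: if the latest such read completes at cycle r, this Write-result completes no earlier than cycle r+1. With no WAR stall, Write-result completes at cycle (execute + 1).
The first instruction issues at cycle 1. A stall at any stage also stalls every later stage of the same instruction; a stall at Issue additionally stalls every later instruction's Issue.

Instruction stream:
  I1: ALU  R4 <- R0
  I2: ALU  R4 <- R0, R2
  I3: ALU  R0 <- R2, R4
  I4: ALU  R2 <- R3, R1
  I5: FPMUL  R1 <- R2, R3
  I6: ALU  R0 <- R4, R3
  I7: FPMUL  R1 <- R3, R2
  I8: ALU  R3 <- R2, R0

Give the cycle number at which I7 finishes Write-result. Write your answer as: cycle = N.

cycle 1: I1 dispatched to ALU
cycle 2: I1 operands ready
cycle 3: I1 complete
cycle 4: R4←I1
cycle 5: I2 dispatched to ALU
cycle 6: I2 operands ready
cycle 7: I2 complete
cycle 8: R4←I2
cycle 9: I3 dispatched to ALU
cycle 10: I3 operands ready
cycle 11: I3 complete
cycle 12: R0←I3
cycle 13: I4 dispatched to ALU
cycle 14: I4 operands ready | I5 dispatched to FPMUL
cycle 15: I4 complete
cycle 16: R2←I4
cycle 17: I5 operands ready | I6 dispatched to ALU
cycle 18: I6 operands ready
cycle 19: I6 complete
cycle 20: R0←I6
cycle 22: I5 complete
cycle 23: R1←I5
cycle 24: I7 dispatched to FPMUL
cycle 25: I7 operands ready | I8 dispatched to ALU
cycle 26: I8 operands ready
cycle 27: I8 complete
cycle 28: R3←I8
cycle 30: I7 complete
cycle 31: R1←I7

cycle = 31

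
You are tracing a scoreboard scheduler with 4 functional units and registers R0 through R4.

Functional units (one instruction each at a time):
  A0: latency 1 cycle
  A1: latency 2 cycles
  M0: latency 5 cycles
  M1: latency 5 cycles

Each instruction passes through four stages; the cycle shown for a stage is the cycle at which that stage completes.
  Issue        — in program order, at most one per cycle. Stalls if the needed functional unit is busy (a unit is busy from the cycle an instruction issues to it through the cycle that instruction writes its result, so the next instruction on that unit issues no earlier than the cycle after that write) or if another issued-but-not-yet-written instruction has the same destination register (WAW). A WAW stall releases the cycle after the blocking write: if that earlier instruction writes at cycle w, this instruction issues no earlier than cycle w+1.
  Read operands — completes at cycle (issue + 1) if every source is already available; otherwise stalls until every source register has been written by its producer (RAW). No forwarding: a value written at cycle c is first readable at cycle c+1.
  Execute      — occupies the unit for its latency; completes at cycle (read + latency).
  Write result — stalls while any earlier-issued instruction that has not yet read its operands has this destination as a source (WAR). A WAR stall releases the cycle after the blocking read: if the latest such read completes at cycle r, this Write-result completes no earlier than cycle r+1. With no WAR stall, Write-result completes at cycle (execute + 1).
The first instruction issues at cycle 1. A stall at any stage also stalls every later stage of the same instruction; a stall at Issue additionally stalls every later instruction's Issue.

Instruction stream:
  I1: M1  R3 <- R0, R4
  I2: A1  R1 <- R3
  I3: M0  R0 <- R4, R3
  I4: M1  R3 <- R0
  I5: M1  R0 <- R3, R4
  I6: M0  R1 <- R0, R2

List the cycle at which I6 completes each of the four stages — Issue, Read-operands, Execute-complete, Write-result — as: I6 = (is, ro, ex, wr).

I6 = (24, 31, 36, 37)

[1] I1→M1
[2] I1 RO, I2→A1
[3] I3→M0
[7] I1 EX
[8] I1 WR R3
[9] I2 RO, I3 RO, I4→M1
[11] I2 EX
[12] I2 WR R1
[14] I3 EX
[15] I3 WR R0
[16] I4 RO
[21] I4 EX
[22] I4 WR R3
[23] I5→M1
[24] I5 RO, I6→M0
[29] I5 EX
[30] I5 WR R0
[31] I6 RO
[36] I6 EX
[37] I6 WR R1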